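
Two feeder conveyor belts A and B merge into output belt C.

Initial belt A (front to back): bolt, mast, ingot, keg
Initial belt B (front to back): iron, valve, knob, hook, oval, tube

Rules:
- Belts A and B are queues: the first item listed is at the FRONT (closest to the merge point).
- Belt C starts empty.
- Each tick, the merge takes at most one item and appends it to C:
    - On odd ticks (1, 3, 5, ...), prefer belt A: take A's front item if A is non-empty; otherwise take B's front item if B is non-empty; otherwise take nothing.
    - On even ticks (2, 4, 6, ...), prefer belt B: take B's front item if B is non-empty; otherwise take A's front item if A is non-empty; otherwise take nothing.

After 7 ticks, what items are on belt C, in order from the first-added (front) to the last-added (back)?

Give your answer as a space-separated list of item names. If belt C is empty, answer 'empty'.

Answer: bolt iron mast valve ingot knob keg

Derivation:
Tick 1: prefer A, take bolt from A; A=[mast,ingot,keg] B=[iron,valve,knob,hook,oval,tube] C=[bolt]
Tick 2: prefer B, take iron from B; A=[mast,ingot,keg] B=[valve,knob,hook,oval,tube] C=[bolt,iron]
Tick 3: prefer A, take mast from A; A=[ingot,keg] B=[valve,knob,hook,oval,tube] C=[bolt,iron,mast]
Tick 4: prefer B, take valve from B; A=[ingot,keg] B=[knob,hook,oval,tube] C=[bolt,iron,mast,valve]
Tick 5: prefer A, take ingot from A; A=[keg] B=[knob,hook,oval,tube] C=[bolt,iron,mast,valve,ingot]
Tick 6: prefer B, take knob from B; A=[keg] B=[hook,oval,tube] C=[bolt,iron,mast,valve,ingot,knob]
Tick 7: prefer A, take keg from A; A=[-] B=[hook,oval,tube] C=[bolt,iron,mast,valve,ingot,knob,keg]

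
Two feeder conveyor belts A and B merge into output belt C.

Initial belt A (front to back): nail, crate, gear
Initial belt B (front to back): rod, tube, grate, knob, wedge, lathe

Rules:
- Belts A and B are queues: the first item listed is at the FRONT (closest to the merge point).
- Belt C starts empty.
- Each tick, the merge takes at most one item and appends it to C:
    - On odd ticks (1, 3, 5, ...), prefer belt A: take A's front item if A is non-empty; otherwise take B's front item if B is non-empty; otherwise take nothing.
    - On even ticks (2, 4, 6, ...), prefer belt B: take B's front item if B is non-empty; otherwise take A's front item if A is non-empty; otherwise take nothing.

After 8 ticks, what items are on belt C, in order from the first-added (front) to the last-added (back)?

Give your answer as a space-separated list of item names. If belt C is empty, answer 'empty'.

Answer: nail rod crate tube gear grate knob wedge

Derivation:
Tick 1: prefer A, take nail from A; A=[crate,gear] B=[rod,tube,grate,knob,wedge,lathe] C=[nail]
Tick 2: prefer B, take rod from B; A=[crate,gear] B=[tube,grate,knob,wedge,lathe] C=[nail,rod]
Tick 3: prefer A, take crate from A; A=[gear] B=[tube,grate,knob,wedge,lathe] C=[nail,rod,crate]
Tick 4: prefer B, take tube from B; A=[gear] B=[grate,knob,wedge,lathe] C=[nail,rod,crate,tube]
Tick 5: prefer A, take gear from A; A=[-] B=[grate,knob,wedge,lathe] C=[nail,rod,crate,tube,gear]
Tick 6: prefer B, take grate from B; A=[-] B=[knob,wedge,lathe] C=[nail,rod,crate,tube,gear,grate]
Tick 7: prefer A, take knob from B; A=[-] B=[wedge,lathe] C=[nail,rod,crate,tube,gear,grate,knob]
Tick 8: prefer B, take wedge from B; A=[-] B=[lathe] C=[nail,rod,crate,tube,gear,grate,knob,wedge]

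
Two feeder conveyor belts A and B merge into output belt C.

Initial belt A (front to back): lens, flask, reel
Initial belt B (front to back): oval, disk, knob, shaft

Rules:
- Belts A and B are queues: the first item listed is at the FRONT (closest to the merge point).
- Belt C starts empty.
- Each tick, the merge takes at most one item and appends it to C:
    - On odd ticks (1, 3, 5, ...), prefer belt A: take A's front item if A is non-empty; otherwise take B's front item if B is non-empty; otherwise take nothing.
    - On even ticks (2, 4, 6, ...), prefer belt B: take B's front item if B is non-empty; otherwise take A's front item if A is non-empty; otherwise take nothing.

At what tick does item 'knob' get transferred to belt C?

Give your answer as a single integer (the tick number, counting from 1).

Answer: 6

Derivation:
Tick 1: prefer A, take lens from A; A=[flask,reel] B=[oval,disk,knob,shaft] C=[lens]
Tick 2: prefer B, take oval from B; A=[flask,reel] B=[disk,knob,shaft] C=[lens,oval]
Tick 3: prefer A, take flask from A; A=[reel] B=[disk,knob,shaft] C=[lens,oval,flask]
Tick 4: prefer B, take disk from B; A=[reel] B=[knob,shaft] C=[lens,oval,flask,disk]
Tick 5: prefer A, take reel from A; A=[-] B=[knob,shaft] C=[lens,oval,flask,disk,reel]
Tick 6: prefer B, take knob from B; A=[-] B=[shaft] C=[lens,oval,flask,disk,reel,knob]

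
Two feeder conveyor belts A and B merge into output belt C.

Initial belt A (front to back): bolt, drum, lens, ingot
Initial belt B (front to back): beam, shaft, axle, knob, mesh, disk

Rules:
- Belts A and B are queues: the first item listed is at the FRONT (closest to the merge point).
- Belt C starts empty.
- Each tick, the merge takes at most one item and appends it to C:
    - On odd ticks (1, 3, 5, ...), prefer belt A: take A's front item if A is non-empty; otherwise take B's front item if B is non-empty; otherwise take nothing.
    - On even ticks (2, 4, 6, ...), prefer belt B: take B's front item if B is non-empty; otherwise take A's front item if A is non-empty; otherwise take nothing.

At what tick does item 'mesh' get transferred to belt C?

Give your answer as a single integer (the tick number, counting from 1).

Answer: 9

Derivation:
Tick 1: prefer A, take bolt from A; A=[drum,lens,ingot] B=[beam,shaft,axle,knob,mesh,disk] C=[bolt]
Tick 2: prefer B, take beam from B; A=[drum,lens,ingot] B=[shaft,axle,knob,mesh,disk] C=[bolt,beam]
Tick 3: prefer A, take drum from A; A=[lens,ingot] B=[shaft,axle,knob,mesh,disk] C=[bolt,beam,drum]
Tick 4: prefer B, take shaft from B; A=[lens,ingot] B=[axle,knob,mesh,disk] C=[bolt,beam,drum,shaft]
Tick 5: prefer A, take lens from A; A=[ingot] B=[axle,knob,mesh,disk] C=[bolt,beam,drum,shaft,lens]
Tick 6: prefer B, take axle from B; A=[ingot] B=[knob,mesh,disk] C=[bolt,beam,drum,shaft,lens,axle]
Tick 7: prefer A, take ingot from A; A=[-] B=[knob,mesh,disk] C=[bolt,beam,drum,shaft,lens,axle,ingot]
Tick 8: prefer B, take knob from B; A=[-] B=[mesh,disk] C=[bolt,beam,drum,shaft,lens,axle,ingot,knob]
Tick 9: prefer A, take mesh from B; A=[-] B=[disk] C=[bolt,beam,drum,shaft,lens,axle,ingot,knob,mesh]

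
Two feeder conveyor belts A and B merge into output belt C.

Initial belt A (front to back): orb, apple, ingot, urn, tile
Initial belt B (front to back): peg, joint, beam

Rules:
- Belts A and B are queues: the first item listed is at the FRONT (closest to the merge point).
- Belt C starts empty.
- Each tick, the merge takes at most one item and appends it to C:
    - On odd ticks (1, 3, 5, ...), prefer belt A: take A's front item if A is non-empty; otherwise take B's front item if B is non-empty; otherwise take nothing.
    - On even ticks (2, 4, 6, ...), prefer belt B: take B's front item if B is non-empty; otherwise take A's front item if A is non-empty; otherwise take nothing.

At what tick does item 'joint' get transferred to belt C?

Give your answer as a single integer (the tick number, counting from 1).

Answer: 4

Derivation:
Tick 1: prefer A, take orb from A; A=[apple,ingot,urn,tile] B=[peg,joint,beam] C=[orb]
Tick 2: prefer B, take peg from B; A=[apple,ingot,urn,tile] B=[joint,beam] C=[orb,peg]
Tick 3: prefer A, take apple from A; A=[ingot,urn,tile] B=[joint,beam] C=[orb,peg,apple]
Tick 4: prefer B, take joint from B; A=[ingot,urn,tile] B=[beam] C=[orb,peg,apple,joint]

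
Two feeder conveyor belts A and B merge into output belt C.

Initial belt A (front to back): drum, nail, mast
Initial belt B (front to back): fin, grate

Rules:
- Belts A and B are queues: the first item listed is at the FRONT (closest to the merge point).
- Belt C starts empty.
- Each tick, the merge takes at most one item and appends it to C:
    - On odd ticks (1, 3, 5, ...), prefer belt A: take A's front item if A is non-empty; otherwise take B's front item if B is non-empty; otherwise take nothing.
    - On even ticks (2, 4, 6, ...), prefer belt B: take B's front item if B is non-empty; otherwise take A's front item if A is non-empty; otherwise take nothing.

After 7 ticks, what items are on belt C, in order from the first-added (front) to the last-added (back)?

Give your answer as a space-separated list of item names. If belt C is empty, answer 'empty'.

Tick 1: prefer A, take drum from A; A=[nail,mast] B=[fin,grate] C=[drum]
Tick 2: prefer B, take fin from B; A=[nail,mast] B=[grate] C=[drum,fin]
Tick 3: prefer A, take nail from A; A=[mast] B=[grate] C=[drum,fin,nail]
Tick 4: prefer B, take grate from B; A=[mast] B=[-] C=[drum,fin,nail,grate]
Tick 5: prefer A, take mast from A; A=[-] B=[-] C=[drum,fin,nail,grate,mast]
Tick 6: prefer B, both empty, nothing taken; A=[-] B=[-] C=[drum,fin,nail,grate,mast]
Tick 7: prefer A, both empty, nothing taken; A=[-] B=[-] C=[drum,fin,nail,grate,mast]

Answer: drum fin nail grate mast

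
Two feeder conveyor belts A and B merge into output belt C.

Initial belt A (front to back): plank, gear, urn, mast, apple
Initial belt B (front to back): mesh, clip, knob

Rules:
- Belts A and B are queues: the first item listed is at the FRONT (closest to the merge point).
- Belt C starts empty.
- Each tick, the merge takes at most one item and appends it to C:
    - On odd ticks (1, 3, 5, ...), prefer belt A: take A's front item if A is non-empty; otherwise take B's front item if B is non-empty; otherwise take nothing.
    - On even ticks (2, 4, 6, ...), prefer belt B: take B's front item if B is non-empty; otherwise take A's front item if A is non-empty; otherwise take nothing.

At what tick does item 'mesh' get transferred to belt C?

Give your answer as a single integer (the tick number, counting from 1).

Tick 1: prefer A, take plank from A; A=[gear,urn,mast,apple] B=[mesh,clip,knob] C=[plank]
Tick 2: prefer B, take mesh from B; A=[gear,urn,mast,apple] B=[clip,knob] C=[plank,mesh]

Answer: 2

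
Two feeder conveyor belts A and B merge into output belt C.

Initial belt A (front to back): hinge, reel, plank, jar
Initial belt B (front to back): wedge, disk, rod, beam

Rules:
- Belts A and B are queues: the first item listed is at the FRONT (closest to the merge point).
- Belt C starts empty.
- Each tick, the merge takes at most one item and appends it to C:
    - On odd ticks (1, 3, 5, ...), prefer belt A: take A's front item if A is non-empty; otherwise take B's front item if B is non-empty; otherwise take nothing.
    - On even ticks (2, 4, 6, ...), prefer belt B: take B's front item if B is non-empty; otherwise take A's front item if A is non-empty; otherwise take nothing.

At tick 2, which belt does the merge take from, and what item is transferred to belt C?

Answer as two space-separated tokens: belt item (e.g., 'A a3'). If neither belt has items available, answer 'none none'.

Answer: B wedge

Derivation:
Tick 1: prefer A, take hinge from A; A=[reel,plank,jar] B=[wedge,disk,rod,beam] C=[hinge]
Tick 2: prefer B, take wedge from B; A=[reel,plank,jar] B=[disk,rod,beam] C=[hinge,wedge]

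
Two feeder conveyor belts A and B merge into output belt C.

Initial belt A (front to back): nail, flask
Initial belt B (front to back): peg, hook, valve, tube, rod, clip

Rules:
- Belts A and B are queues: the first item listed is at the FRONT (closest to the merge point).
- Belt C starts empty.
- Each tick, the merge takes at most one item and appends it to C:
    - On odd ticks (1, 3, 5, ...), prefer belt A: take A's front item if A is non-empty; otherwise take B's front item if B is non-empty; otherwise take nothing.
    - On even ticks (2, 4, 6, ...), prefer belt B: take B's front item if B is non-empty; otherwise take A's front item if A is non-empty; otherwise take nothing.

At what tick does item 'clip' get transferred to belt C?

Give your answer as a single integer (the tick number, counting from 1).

Answer: 8

Derivation:
Tick 1: prefer A, take nail from A; A=[flask] B=[peg,hook,valve,tube,rod,clip] C=[nail]
Tick 2: prefer B, take peg from B; A=[flask] B=[hook,valve,tube,rod,clip] C=[nail,peg]
Tick 3: prefer A, take flask from A; A=[-] B=[hook,valve,tube,rod,clip] C=[nail,peg,flask]
Tick 4: prefer B, take hook from B; A=[-] B=[valve,tube,rod,clip] C=[nail,peg,flask,hook]
Tick 5: prefer A, take valve from B; A=[-] B=[tube,rod,clip] C=[nail,peg,flask,hook,valve]
Tick 6: prefer B, take tube from B; A=[-] B=[rod,clip] C=[nail,peg,flask,hook,valve,tube]
Tick 7: prefer A, take rod from B; A=[-] B=[clip] C=[nail,peg,flask,hook,valve,tube,rod]
Tick 8: prefer B, take clip from B; A=[-] B=[-] C=[nail,peg,flask,hook,valve,tube,rod,clip]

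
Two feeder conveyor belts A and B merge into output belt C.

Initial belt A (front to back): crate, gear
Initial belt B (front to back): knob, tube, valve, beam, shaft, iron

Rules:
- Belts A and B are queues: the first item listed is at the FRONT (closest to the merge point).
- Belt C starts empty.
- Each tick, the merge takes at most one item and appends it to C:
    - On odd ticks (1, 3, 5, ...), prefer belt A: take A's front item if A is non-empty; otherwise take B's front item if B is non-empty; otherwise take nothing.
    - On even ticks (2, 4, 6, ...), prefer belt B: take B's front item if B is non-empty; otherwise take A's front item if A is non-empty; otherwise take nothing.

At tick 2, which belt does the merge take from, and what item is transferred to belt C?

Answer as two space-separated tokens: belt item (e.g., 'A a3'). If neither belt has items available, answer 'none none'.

Answer: B knob

Derivation:
Tick 1: prefer A, take crate from A; A=[gear] B=[knob,tube,valve,beam,shaft,iron] C=[crate]
Tick 2: prefer B, take knob from B; A=[gear] B=[tube,valve,beam,shaft,iron] C=[crate,knob]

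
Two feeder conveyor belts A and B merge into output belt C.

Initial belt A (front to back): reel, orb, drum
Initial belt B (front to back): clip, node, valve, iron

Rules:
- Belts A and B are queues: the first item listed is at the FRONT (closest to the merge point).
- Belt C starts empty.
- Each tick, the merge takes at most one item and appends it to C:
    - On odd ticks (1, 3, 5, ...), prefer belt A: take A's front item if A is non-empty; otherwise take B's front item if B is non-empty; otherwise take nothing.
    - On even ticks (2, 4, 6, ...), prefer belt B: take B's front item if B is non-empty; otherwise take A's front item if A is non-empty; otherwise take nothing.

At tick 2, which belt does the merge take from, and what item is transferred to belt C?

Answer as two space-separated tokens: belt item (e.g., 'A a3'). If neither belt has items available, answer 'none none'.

Answer: B clip

Derivation:
Tick 1: prefer A, take reel from A; A=[orb,drum] B=[clip,node,valve,iron] C=[reel]
Tick 2: prefer B, take clip from B; A=[orb,drum] B=[node,valve,iron] C=[reel,clip]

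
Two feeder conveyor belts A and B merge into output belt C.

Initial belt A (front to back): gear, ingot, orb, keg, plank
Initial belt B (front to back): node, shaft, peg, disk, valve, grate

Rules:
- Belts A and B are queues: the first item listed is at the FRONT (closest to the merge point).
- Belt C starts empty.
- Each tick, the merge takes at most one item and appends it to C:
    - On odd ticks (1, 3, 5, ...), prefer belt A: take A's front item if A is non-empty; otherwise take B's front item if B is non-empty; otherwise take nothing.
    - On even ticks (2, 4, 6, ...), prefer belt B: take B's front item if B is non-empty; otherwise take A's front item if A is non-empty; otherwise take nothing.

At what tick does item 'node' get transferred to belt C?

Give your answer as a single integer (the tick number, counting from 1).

Answer: 2

Derivation:
Tick 1: prefer A, take gear from A; A=[ingot,orb,keg,plank] B=[node,shaft,peg,disk,valve,grate] C=[gear]
Tick 2: prefer B, take node from B; A=[ingot,orb,keg,plank] B=[shaft,peg,disk,valve,grate] C=[gear,node]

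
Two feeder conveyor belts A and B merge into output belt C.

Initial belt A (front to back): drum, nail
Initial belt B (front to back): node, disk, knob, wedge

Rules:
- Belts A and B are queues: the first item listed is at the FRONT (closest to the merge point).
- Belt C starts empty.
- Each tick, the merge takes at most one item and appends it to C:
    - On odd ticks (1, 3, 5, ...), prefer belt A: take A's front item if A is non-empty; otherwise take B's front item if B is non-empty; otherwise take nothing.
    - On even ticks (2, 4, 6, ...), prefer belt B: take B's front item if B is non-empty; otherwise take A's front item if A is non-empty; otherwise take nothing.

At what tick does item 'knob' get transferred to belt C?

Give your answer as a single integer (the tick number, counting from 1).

Tick 1: prefer A, take drum from A; A=[nail] B=[node,disk,knob,wedge] C=[drum]
Tick 2: prefer B, take node from B; A=[nail] B=[disk,knob,wedge] C=[drum,node]
Tick 3: prefer A, take nail from A; A=[-] B=[disk,knob,wedge] C=[drum,node,nail]
Tick 4: prefer B, take disk from B; A=[-] B=[knob,wedge] C=[drum,node,nail,disk]
Tick 5: prefer A, take knob from B; A=[-] B=[wedge] C=[drum,node,nail,disk,knob]

Answer: 5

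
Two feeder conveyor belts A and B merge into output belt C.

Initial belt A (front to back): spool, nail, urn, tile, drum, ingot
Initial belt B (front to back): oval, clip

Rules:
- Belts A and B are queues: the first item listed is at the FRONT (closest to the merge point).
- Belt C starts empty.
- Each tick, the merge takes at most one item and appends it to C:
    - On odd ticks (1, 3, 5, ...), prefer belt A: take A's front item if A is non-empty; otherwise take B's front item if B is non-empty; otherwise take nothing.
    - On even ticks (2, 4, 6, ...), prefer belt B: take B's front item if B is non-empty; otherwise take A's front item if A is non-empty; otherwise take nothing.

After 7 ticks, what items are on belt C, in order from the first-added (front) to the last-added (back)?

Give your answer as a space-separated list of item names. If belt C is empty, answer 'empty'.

Answer: spool oval nail clip urn tile drum

Derivation:
Tick 1: prefer A, take spool from A; A=[nail,urn,tile,drum,ingot] B=[oval,clip] C=[spool]
Tick 2: prefer B, take oval from B; A=[nail,urn,tile,drum,ingot] B=[clip] C=[spool,oval]
Tick 3: prefer A, take nail from A; A=[urn,tile,drum,ingot] B=[clip] C=[spool,oval,nail]
Tick 4: prefer B, take clip from B; A=[urn,tile,drum,ingot] B=[-] C=[spool,oval,nail,clip]
Tick 5: prefer A, take urn from A; A=[tile,drum,ingot] B=[-] C=[spool,oval,nail,clip,urn]
Tick 6: prefer B, take tile from A; A=[drum,ingot] B=[-] C=[spool,oval,nail,clip,urn,tile]
Tick 7: prefer A, take drum from A; A=[ingot] B=[-] C=[spool,oval,nail,clip,urn,tile,drum]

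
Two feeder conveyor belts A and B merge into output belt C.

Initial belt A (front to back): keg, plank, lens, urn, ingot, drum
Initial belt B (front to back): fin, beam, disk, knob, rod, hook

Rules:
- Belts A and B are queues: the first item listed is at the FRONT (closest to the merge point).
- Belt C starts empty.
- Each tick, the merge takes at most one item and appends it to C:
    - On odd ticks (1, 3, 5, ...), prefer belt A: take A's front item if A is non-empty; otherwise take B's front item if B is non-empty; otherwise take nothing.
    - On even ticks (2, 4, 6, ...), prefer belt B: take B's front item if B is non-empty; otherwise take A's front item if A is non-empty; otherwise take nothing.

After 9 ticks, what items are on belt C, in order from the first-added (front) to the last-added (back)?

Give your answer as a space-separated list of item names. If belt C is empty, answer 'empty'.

Tick 1: prefer A, take keg from A; A=[plank,lens,urn,ingot,drum] B=[fin,beam,disk,knob,rod,hook] C=[keg]
Tick 2: prefer B, take fin from B; A=[plank,lens,urn,ingot,drum] B=[beam,disk,knob,rod,hook] C=[keg,fin]
Tick 3: prefer A, take plank from A; A=[lens,urn,ingot,drum] B=[beam,disk,knob,rod,hook] C=[keg,fin,plank]
Tick 4: prefer B, take beam from B; A=[lens,urn,ingot,drum] B=[disk,knob,rod,hook] C=[keg,fin,plank,beam]
Tick 5: prefer A, take lens from A; A=[urn,ingot,drum] B=[disk,knob,rod,hook] C=[keg,fin,plank,beam,lens]
Tick 6: prefer B, take disk from B; A=[urn,ingot,drum] B=[knob,rod,hook] C=[keg,fin,plank,beam,lens,disk]
Tick 7: prefer A, take urn from A; A=[ingot,drum] B=[knob,rod,hook] C=[keg,fin,plank,beam,lens,disk,urn]
Tick 8: prefer B, take knob from B; A=[ingot,drum] B=[rod,hook] C=[keg,fin,plank,beam,lens,disk,urn,knob]
Tick 9: prefer A, take ingot from A; A=[drum] B=[rod,hook] C=[keg,fin,plank,beam,lens,disk,urn,knob,ingot]

Answer: keg fin plank beam lens disk urn knob ingot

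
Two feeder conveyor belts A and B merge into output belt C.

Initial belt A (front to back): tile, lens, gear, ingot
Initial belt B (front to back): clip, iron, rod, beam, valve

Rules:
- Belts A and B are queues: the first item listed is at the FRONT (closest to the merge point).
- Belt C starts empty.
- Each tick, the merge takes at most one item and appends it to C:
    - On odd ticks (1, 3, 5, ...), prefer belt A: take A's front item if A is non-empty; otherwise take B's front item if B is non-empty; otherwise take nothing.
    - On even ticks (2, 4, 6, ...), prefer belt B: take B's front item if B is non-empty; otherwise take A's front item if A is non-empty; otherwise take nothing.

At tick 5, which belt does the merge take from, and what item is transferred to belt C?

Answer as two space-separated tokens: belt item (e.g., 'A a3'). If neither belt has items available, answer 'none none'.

Tick 1: prefer A, take tile from A; A=[lens,gear,ingot] B=[clip,iron,rod,beam,valve] C=[tile]
Tick 2: prefer B, take clip from B; A=[lens,gear,ingot] B=[iron,rod,beam,valve] C=[tile,clip]
Tick 3: prefer A, take lens from A; A=[gear,ingot] B=[iron,rod,beam,valve] C=[tile,clip,lens]
Tick 4: prefer B, take iron from B; A=[gear,ingot] B=[rod,beam,valve] C=[tile,clip,lens,iron]
Tick 5: prefer A, take gear from A; A=[ingot] B=[rod,beam,valve] C=[tile,clip,lens,iron,gear]

Answer: A gear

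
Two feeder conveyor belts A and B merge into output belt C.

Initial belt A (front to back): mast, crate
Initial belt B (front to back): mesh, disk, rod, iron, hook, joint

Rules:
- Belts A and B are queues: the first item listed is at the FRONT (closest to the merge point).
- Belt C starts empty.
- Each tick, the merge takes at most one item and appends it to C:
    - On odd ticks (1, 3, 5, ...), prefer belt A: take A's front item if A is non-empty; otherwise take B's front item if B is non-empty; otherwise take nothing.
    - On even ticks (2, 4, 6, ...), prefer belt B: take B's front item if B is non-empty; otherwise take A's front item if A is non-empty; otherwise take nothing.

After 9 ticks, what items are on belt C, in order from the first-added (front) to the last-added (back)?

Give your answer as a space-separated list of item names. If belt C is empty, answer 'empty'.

Answer: mast mesh crate disk rod iron hook joint

Derivation:
Tick 1: prefer A, take mast from A; A=[crate] B=[mesh,disk,rod,iron,hook,joint] C=[mast]
Tick 2: prefer B, take mesh from B; A=[crate] B=[disk,rod,iron,hook,joint] C=[mast,mesh]
Tick 3: prefer A, take crate from A; A=[-] B=[disk,rod,iron,hook,joint] C=[mast,mesh,crate]
Tick 4: prefer B, take disk from B; A=[-] B=[rod,iron,hook,joint] C=[mast,mesh,crate,disk]
Tick 5: prefer A, take rod from B; A=[-] B=[iron,hook,joint] C=[mast,mesh,crate,disk,rod]
Tick 6: prefer B, take iron from B; A=[-] B=[hook,joint] C=[mast,mesh,crate,disk,rod,iron]
Tick 7: prefer A, take hook from B; A=[-] B=[joint] C=[mast,mesh,crate,disk,rod,iron,hook]
Tick 8: prefer B, take joint from B; A=[-] B=[-] C=[mast,mesh,crate,disk,rod,iron,hook,joint]
Tick 9: prefer A, both empty, nothing taken; A=[-] B=[-] C=[mast,mesh,crate,disk,rod,iron,hook,joint]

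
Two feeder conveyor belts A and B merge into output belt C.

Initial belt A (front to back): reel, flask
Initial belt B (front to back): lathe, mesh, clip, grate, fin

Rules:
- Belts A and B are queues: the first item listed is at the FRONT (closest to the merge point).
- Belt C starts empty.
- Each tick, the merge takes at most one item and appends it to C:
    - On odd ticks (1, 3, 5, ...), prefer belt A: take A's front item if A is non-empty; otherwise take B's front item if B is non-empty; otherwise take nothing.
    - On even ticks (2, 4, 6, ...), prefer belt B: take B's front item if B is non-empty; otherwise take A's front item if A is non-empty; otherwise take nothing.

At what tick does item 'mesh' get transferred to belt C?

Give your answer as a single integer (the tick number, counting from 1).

Tick 1: prefer A, take reel from A; A=[flask] B=[lathe,mesh,clip,grate,fin] C=[reel]
Tick 2: prefer B, take lathe from B; A=[flask] B=[mesh,clip,grate,fin] C=[reel,lathe]
Tick 3: prefer A, take flask from A; A=[-] B=[mesh,clip,grate,fin] C=[reel,lathe,flask]
Tick 4: prefer B, take mesh from B; A=[-] B=[clip,grate,fin] C=[reel,lathe,flask,mesh]

Answer: 4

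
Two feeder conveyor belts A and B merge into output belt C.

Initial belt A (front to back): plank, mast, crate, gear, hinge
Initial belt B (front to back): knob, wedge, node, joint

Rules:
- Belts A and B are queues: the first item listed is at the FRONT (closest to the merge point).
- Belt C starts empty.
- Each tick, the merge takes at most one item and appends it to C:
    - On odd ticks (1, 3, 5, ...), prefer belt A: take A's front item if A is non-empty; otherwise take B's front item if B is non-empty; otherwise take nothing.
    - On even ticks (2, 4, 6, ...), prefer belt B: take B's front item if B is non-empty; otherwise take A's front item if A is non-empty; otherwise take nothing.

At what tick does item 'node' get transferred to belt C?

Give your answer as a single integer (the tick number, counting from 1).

Tick 1: prefer A, take plank from A; A=[mast,crate,gear,hinge] B=[knob,wedge,node,joint] C=[plank]
Tick 2: prefer B, take knob from B; A=[mast,crate,gear,hinge] B=[wedge,node,joint] C=[plank,knob]
Tick 3: prefer A, take mast from A; A=[crate,gear,hinge] B=[wedge,node,joint] C=[plank,knob,mast]
Tick 4: prefer B, take wedge from B; A=[crate,gear,hinge] B=[node,joint] C=[plank,knob,mast,wedge]
Tick 5: prefer A, take crate from A; A=[gear,hinge] B=[node,joint] C=[plank,knob,mast,wedge,crate]
Tick 6: prefer B, take node from B; A=[gear,hinge] B=[joint] C=[plank,knob,mast,wedge,crate,node]

Answer: 6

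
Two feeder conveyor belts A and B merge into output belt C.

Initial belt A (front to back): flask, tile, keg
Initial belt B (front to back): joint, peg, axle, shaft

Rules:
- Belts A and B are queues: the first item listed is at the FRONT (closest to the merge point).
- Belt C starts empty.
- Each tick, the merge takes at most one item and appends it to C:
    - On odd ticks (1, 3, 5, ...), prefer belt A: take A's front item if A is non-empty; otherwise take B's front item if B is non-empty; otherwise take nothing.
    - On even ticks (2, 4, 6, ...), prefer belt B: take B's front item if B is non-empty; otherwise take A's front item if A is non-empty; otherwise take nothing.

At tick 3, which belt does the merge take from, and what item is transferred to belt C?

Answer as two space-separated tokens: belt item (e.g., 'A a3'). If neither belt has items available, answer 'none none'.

Tick 1: prefer A, take flask from A; A=[tile,keg] B=[joint,peg,axle,shaft] C=[flask]
Tick 2: prefer B, take joint from B; A=[tile,keg] B=[peg,axle,shaft] C=[flask,joint]
Tick 3: prefer A, take tile from A; A=[keg] B=[peg,axle,shaft] C=[flask,joint,tile]

Answer: A tile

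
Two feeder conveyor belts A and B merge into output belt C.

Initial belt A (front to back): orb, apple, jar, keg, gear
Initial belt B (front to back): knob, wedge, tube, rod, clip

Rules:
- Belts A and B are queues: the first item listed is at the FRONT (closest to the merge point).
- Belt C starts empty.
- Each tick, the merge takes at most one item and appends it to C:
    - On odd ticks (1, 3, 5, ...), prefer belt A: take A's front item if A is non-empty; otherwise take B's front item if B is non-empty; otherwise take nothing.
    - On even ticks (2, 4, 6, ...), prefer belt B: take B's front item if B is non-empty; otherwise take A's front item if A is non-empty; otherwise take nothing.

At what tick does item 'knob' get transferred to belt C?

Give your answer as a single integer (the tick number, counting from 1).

Answer: 2

Derivation:
Tick 1: prefer A, take orb from A; A=[apple,jar,keg,gear] B=[knob,wedge,tube,rod,clip] C=[orb]
Tick 2: prefer B, take knob from B; A=[apple,jar,keg,gear] B=[wedge,tube,rod,clip] C=[orb,knob]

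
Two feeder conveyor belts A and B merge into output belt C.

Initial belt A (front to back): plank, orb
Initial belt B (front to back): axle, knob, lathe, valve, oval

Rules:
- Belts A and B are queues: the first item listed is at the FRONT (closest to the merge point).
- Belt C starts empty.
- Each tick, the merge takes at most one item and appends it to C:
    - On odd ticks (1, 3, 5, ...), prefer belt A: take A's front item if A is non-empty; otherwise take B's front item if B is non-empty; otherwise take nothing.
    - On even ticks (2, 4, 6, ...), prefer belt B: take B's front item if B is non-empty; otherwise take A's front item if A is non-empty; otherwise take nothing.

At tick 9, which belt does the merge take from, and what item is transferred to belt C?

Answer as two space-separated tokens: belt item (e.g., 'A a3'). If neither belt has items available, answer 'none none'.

Tick 1: prefer A, take plank from A; A=[orb] B=[axle,knob,lathe,valve,oval] C=[plank]
Tick 2: prefer B, take axle from B; A=[orb] B=[knob,lathe,valve,oval] C=[plank,axle]
Tick 3: prefer A, take orb from A; A=[-] B=[knob,lathe,valve,oval] C=[plank,axle,orb]
Tick 4: prefer B, take knob from B; A=[-] B=[lathe,valve,oval] C=[plank,axle,orb,knob]
Tick 5: prefer A, take lathe from B; A=[-] B=[valve,oval] C=[plank,axle,orb,knob,lathe]
Tick 6: prefer B, take valve from B; A=[-] B=[oval] C=[plank,axle,orb,knob,lathe,valve]
Tick 7: prefer A, take oval from B; A=[-] B=[-] C=[plank,axle,orb,knob,lathe,valve,oval]
Tick 8: prefer B, both empty, nothing taken; A=[-] B=[-] C=[plank,axle,orb,knob,lathe,valve,oval]
Tick 9: prefer A, both empty, nothing taken; A=[-] B=[-] C=[plank,axle,orb,knob,lathe,valve,oval]

Answer: none none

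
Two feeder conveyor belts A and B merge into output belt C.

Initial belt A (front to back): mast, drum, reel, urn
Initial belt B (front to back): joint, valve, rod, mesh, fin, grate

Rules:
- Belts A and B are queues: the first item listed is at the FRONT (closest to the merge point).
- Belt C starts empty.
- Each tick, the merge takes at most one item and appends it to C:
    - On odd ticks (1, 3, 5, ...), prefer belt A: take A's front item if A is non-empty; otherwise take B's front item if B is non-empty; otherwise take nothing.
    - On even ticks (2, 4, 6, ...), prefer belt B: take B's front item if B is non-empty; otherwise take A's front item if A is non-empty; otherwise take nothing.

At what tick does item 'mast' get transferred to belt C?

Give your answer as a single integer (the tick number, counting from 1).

Answer: 1

Derivation:
Tick 1: prefer A, take mast from A; A=[drum,reel,urn] B=[joint,valve,rod,mesh,fin,grate] C=[mast]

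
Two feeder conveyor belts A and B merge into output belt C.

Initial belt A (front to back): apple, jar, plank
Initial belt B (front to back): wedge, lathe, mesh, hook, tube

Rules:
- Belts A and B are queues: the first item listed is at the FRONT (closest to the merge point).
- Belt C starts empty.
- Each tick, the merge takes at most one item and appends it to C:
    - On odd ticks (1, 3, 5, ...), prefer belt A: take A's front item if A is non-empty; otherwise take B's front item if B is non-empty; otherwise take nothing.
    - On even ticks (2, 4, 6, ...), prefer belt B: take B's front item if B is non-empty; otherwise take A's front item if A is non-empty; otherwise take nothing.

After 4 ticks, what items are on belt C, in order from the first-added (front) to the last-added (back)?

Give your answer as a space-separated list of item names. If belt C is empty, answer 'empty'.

Tick 1: prefer A, take apple from A; A=[jar,plank] B=[wedge,lathe,mesh,hook,tube] C=[apple]
Tick 2: prefer B, take wedge from B; A=[jar,plank] B=[lathe,mesh,hook,tube] C=[apple,wedge]
Tick 3: prefer A, take jar from A; A=[plank] B=[lathe,mesh,hook,tube] C=[apple,wedge,jar]
Tick 4: prefer B, take lathe from B; A=[plank] B=[mesh,hook,tube] C=[apple,wedge,jar,lathe]

Answer: apple wedge jar lathe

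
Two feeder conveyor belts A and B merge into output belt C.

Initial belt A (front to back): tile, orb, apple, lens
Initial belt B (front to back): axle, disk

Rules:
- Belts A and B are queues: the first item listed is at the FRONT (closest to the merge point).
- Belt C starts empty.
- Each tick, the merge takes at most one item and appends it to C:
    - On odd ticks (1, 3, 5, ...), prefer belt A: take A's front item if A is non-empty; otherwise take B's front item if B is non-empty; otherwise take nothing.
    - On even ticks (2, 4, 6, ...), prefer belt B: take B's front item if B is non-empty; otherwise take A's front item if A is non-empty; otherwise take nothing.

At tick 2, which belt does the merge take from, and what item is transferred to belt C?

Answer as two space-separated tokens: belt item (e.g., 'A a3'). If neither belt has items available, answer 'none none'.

Answer: B axle

Derivation:
Tick 1: prefer A, take tile from A; A=[orb,apple,lens] B=[axle,disk] C=[tile]
Tick 2: prefer B, take axle from B; A=[orb,apple,lens] B=[disk] C=[tile,axle]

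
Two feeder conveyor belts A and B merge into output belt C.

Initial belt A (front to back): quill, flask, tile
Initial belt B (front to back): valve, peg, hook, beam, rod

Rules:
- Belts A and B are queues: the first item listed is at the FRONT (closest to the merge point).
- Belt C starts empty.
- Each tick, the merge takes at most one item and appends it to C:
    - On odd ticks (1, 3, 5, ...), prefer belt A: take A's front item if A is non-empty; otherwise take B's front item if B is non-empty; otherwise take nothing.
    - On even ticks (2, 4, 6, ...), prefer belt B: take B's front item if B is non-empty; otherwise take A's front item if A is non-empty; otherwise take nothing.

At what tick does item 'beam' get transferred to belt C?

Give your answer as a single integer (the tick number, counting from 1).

Answer: 7

Derivation:
Tick 1: prefer A, take quill from A; A=[flask,tile] B=[valve,peg,hook,beam,rod] C=[quill]
Tick 2: prefer B, take valve from B; A=[flask,tile] B=[peg,hook,beam,rod] C=[quill,valve]
Tick 3: prefer A, take flask from A; A=[tile] B=[peg,hook,beam,rod] C=[quill,valve,flask]
Tick 4: prefer B, take peg from B; A=[tile] B=[hook,beam,rod] C=[quill,valve,flask,peg]
Tick 5: prefer A, take tile from A; A=[-] B=[hook,beam,rod] C=[quill,valve,flask,peg,tile]
Tick 6: prefer B, take hook from B; A=[-] B=[beam,rod] C=[quill,valve,flask,peg,tile,hook]
Tick 7: prefer A, take beam from B; A=[-] B=[rod] C=[quill,valve,flask,peg,tile,hook,beam]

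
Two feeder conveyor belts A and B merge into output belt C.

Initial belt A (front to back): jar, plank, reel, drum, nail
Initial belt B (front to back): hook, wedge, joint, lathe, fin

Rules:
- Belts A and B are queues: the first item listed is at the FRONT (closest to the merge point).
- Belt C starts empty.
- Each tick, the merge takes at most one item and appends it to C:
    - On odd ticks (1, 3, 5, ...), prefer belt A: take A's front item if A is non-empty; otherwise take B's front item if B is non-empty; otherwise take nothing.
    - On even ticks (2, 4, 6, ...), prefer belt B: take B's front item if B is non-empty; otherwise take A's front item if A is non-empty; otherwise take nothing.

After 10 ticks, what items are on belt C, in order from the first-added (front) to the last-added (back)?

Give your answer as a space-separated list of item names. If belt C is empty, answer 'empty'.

Answer: jar hook plank wedge reel joint drum lathe nail fin

Derivation:
Tick 1: prefer A, take jar from A; A=[plank,reel,drum,nail] B=[hook,wedge,joint,lathe,fin] C=[jar]
Tick 2: prefer B, take hook from B; A=[plank,reel,drum,nail] B=[wedge,joint,lathe,fin] C=[jar,hook]
Tick 3: prefer A, take plank from A; A=[reel,drum,nail] B=[wedge,joint,lathe,fin] C=[jar,hook,plank]
Tick 4: prefer B, take wedge from B; A=[reel,drum,nail] B=[joint,lathe,fin] C=[jar,hook,plank,wedge]
Tick 5: prefer A, take reel from A; A=[drum,nail] B=[joint,lathe,fin] C=[jar,hook,plank,wedge,reel]
Tick 6: prefer B, take joint from B; A=[drum,nail] B=[lathe,fin] C=[jar,hook,plank,wedge,reel,joint]
Tick 7: prefer A, take drum from A; A=[nail] B=[lathe,fin] C=[jar,hook,plank,wedge,reel,joint,drum]
Tick 8: prefer B, take lathe from B; A=[nail] B=[fin] C=[jar,hook,plank,wedge,reel,joint,drum,lathe]
Tick 9: prefer A, take nail from A; A=[-] B=[fin] C=[jar,hook,plank,wedge,reel,joint,drum,lathe,nail]
Tick 10: prefer B, take fin from B; A=[-] B=[-] C=[jar,hook,plank,wedge,reel,joint,drum,lathe,nail,fin]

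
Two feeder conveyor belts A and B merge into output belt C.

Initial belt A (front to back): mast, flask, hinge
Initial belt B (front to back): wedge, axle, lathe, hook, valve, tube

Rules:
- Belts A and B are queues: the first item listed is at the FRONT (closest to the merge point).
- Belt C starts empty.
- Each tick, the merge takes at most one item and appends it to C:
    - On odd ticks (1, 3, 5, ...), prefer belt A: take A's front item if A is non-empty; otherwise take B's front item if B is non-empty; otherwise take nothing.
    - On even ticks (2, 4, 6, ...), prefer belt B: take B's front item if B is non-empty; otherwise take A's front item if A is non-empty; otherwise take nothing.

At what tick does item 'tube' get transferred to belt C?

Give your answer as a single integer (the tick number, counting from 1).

Answer: 9

Derivation:
Tick 1: prefer A, take mast from A; A=[flask,hinge] B=[wedge,axle,lathe,hook,valve,tube] C=[mast]
Tick 2: prefer B, take wedge from B; A=[flask,hinge] B=[axle,lathe,hook,valve,tube] C=[mast,wedge]
Tick 3: prefer A, take flask from A; A=[hinge] B=[axle,lathe,hook,valve,tube] C=[mast,wedge,flask]
Tick 4: prefer B, take axle from B; A=[hinge] B=[lathe,hook,valve,tube] C=[mast,wedge,flask,axle]
Tick 5: prefer A, take hinge from A; A=[-] B=[lathe,hook,valve,tube] C=[mast,wedge,flask,axle,hinge]
Tick 6: prefer B, take lathe from B; A=[-] B=[hook,valve,tube] C=[mast,wedge,flask,axle,hinge,lathe]
Tick 7: prefer A, take hook from B; A=[-] B=[valve,tube] C=[mast,wedge,flask,axle,hinge,lathe,hook]
Tick 8: prefer B, take valve from B; A=[-] B=[tube] C=[mast,wedge,flask,axle,hinge,lathe,hook,valve]
Tick 9: prefer A, take tube from B; A=[-] B=[-] C=[mast,wedge,flask,axle,hinge,lathe,hook,valve,tube]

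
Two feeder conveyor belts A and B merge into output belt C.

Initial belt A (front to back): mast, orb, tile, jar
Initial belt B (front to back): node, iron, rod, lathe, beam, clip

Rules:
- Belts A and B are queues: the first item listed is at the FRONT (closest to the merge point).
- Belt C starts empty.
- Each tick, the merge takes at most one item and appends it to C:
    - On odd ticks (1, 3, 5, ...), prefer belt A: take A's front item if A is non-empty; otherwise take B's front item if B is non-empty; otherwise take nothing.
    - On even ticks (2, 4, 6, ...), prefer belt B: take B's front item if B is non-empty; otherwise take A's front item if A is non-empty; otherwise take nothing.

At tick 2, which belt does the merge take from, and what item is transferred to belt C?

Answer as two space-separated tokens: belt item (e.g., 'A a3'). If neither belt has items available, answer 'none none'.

Tick 1: prefer A, take mast from A; A=[orb,tile,jar] B=[node,iron,rod,lathe,beam,clip] C=[mast]
Tick 2: prefer B, take node from B; A=[orb,tile,jar] B=[iron,rod,lathe,beam,clip] C=[mast,node]

Answer: B node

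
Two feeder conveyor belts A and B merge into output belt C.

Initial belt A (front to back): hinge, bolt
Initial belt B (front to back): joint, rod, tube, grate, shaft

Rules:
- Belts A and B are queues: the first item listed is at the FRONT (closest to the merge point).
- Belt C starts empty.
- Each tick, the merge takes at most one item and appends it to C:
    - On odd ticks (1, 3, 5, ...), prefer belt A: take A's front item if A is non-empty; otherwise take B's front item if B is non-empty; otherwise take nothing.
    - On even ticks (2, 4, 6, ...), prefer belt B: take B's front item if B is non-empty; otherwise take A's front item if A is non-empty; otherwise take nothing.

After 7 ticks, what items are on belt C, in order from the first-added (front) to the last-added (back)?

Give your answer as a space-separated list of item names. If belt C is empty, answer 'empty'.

Tick 1: prefer A, take hinge from A; A=[bolt] B=[joint,rod,tube,grate,shaft] C=[hinge]
Tick 2: prefer B, take joint from B; A=[bolt] B=[rod,tube,grate,shaft] C=[hinge,joint]
Tick 3: prefer A, take bolt from A; A=[-] B=[rod,tube,grate,shaft] C=[hinge,joint,bolt]
Tick 4: prefer B, take rod from B; A=[-] B=[tube,grate,shaft] C=[hinge,joint,bolt,rod]
Tick 5: prefer A, take tube from B; A=[-] B=[grate,shaft] C=[hinge,joint,bolt,rod,tube]
Tick 6: prefer B, take grate from B; A=[-] B=[shaft] C=[hinge,joint,bolt,rod,tube,grate]
Tick 7: prefer A, take shaft from B; A=[-] B=[-] C=[hinge,joint,bolt,rod,tube,grate,shaft]

Answer: hinge joint bolt rod tube grate shaft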